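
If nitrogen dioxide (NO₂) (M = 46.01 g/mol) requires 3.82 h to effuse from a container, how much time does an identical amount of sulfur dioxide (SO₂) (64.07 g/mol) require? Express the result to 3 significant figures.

4.51 h

Since effusion rate ∝ 1/√M, t_SO₂/t_NO₂ = √(M_SO₂/M_NO₂) = √(64.07/46.01) = √1.393 = 1.180.
So the time for SO₂ is 3.82 × 1.180 = 4.51 h.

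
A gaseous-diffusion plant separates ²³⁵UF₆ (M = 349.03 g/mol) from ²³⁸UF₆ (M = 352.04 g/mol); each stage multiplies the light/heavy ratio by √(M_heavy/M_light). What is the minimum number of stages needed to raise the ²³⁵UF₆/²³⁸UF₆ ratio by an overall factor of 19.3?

690

Per stage α = (352.04/349.03)^(1/2) = 1.00862^0.5, giving ln α = 0.004293.
Need α^N ≥ 19.3 ⇒ N ≥ ln(19.3) / ln α = 2.960 / 0.004293 = 689.44.
Minimum whole number of stages: N = 690.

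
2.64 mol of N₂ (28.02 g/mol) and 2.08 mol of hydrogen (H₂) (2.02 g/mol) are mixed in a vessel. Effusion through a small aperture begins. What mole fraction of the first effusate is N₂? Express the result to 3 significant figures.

Effusion rate of each component ∝ n_i/√M_i (partial pressure × 1/√M).
Mole fraction of N₂ in the effusate = (n_N₂/√M_N₂) / (n_N₂/√M_N₂ + n_H₂/√M_H₂)
= (2.64/√28.02) / (2.64/√28.02 + 2.08/√2.02) = 0.4987/(0.4987 + 1.463) = 0.254.

0.254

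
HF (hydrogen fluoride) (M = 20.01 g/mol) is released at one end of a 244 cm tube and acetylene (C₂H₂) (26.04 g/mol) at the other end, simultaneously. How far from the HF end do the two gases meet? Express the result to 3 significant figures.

130 cm

The fronts meet when d_HF + d_C₂H₂ = L with d_HF/d_C₂H₂ = √(M_C₂H₂/M_HF) (Graham's law). Here √(M_C₂H₂/M_HF) = √(26.04/20.01) = 1.141.
With d_HF + d_C₂H₂ = 244 cm, d_C₂H₂ = 244/(1 + 1.141) = 114.0 cm.
d_HF = 244 − 114.0 = 130 cm.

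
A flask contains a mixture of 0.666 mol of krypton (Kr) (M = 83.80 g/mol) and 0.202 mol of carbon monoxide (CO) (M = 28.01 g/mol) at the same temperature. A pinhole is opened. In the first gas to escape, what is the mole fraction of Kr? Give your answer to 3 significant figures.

Each component's effusion rate ∝ (its partial pressure)·(1/√M) ∝ n_i/√M_i.
Mole fraction of Kr in the effusate = (n_Kr/√M_Kr) / (n_Kr/√M_Kr + n_CO/√M_CO)
= (0.666/√83.80) / (0.666/√83.80 + 0.202/√28.01) = 0.07275/(0.07275 + 0.03817) = 0.656.

0.656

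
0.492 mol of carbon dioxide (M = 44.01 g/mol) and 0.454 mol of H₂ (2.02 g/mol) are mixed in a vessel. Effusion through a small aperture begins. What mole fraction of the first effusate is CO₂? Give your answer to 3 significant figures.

0.188

Each component's effusion rate ∝ (its partial pressure)·(1/√M) ∝ n_i/√M_i.
So x_CO₂ in the escaping gas = (n_CO₂/√M_CO₂) / Σ(n_i/√M_i)
= (0.492/√44.01) / (0.492/√44.01 + 0.454/√2.02) = 0.07416/(0.07416 + 0.3194) = 0.188.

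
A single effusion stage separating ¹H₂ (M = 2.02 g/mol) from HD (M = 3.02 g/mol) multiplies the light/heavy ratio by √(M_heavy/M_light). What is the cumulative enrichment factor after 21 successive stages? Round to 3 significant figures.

68.2

After 21 stages the ratio has grown by (√(3.02/2.02))^21 = (3.02/2.02)^(21/2).
= 1.49505^(21/2) = 68.2.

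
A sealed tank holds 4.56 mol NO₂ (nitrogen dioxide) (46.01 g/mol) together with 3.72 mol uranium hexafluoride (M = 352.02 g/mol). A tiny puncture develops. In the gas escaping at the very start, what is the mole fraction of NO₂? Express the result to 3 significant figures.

Each component's effusion rate ∝ (its partial pressure)·(1/√M) ∝ n_i/√M_i.
x_NO₂(eff) = (n_NO₂/√M_NO₂) / (n_NO₂/√M_NO₂ + n_UF₆/√M_UF₆)
= (4.56/√46.01) / (4.56/√46.01 + 3.72/√352.02) = 0.6723/(0.6723 + 0.1983) = 0.772.

0.772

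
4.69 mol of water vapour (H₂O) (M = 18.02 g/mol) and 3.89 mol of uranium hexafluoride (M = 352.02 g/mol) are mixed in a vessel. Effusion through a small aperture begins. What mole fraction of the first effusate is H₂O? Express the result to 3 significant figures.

0.842

Rate_i ∝ x_i/√M_i (Graham's law weighted by mole fraction), so the effusate composition follows n_i/√M_i.
So x_H₂O in the escaping gas = (n_H₂O/√M_H₂O) / Σ(n_i/√M_i)
= (4.69/√18.02) / (4.69/√18.02 + 3.89/√352.02) = 1.105/(1.105 + 0.2073) = 0.842.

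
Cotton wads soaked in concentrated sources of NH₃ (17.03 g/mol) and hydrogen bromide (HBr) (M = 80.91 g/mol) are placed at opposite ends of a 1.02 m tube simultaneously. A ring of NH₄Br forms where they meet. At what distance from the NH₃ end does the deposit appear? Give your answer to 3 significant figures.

Distances travelled in equal time are proportional to diffusion rates, so d_NH₃/d_HBr = √(M_HBr/M_NH₃) = √(80.91/17.03) = 2.180.
With d_NH₃ + d_HBr = 1.02 m, d_HBr = 1.02/(1 + 2.180) = 0.3208 m.
d_NH₃ = 1.02 − 0.3208 = 0.699 m.

0.699 m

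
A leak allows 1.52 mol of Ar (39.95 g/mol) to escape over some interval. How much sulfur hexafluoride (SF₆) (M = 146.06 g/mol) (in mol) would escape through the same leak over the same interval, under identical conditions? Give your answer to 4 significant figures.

0.7949 mol

Graham's law gives rate_SF₆/rate_Ar = √(M_Ar/M_SF₆) = √(39.95/146.06) = √0.2735 = 0.5230.
So the amount for SF₆ is 1.52 × 0.5230 = 0.7949 mol.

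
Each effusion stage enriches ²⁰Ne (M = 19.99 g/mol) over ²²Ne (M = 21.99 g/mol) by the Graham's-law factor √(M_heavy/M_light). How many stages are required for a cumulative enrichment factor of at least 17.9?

61

Single-stage factor α = √(21.99/19.99), so ln α = ½ ln(1.10005) = 0.04768.
Need α^N ≥ 17.9 ⇒ N ≥ ln(17.9) / ln α = 2.885 / 0.04768 = 60.51.
Rounding up, N = 61 stages.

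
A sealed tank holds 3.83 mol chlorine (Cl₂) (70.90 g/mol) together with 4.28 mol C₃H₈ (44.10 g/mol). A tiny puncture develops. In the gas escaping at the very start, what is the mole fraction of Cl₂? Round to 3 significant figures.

0.414

The effusion rate of species i is ∝ p_i/√M_i ∝ n_i/√M_i.
Mole fraction of Cl₂ in the effusate = (n_Cl₂/√M_Cl₂) / (n_Cl₂/√M_Cl₂ + n_C₃H₈/√M_C₃H₈)
= (3.83/√70.90) / (3.83/√70.90 + 4.28/√44.10) = 0.4549/(0.4549 + 0.6445) = 0.414.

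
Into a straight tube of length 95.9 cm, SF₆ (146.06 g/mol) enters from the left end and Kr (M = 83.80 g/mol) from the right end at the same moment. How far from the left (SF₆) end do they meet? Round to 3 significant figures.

41.3 cm

The fronts meet when d_SF₆ + d_Kr = L with d_SF₆/d_Kr = √(M_Kr/M_SF₆) (Graham's law). Here √(M_Kr/M_SF₆) = √(83.80/146.06) = 0.7575.
With d_SF₆ + d_Kr = 95.9 cm, d_Kr = 95.9/(1 + 0.7575) = 54.57 cm.
d_SF₆ = 95.9 − 54.57 = 41.3 cm.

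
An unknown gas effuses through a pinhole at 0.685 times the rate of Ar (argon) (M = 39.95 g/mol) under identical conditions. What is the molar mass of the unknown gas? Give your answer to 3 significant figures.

85.1 g/mol

By Graham's law, rate_X/rate_Ar = √(M_Ar/M_X).
0.685 = √(39.95/M_X)
M_X = 39.95 / 0.685² = 39.95 / 0.4692 = 85.1 g/mol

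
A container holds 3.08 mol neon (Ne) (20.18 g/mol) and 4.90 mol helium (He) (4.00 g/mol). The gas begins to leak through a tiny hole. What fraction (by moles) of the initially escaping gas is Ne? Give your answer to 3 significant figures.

Rate_i ∝ x_i/√M_i (Graham's law weighted by mole fraction), so the effusate composition follows n_i/√M_i.
So x_Ne in the escaping gas = (n_Ne/√M_Ne) / Σ(n_i/√M_i)
= (3.08/√20.18) / (3.08/√20.18 + 4.90/√4.00) = 0.6856/(0.6856 + 2.450) = 0.219.

0.219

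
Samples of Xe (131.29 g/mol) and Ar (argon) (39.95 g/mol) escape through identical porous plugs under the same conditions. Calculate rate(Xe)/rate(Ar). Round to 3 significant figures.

Using Graham's law: rate_Xe/rate_Ar = √(M_Ar/M_Xe) = √(39.95/131.29) = √0.3043 = 0.552.

0.552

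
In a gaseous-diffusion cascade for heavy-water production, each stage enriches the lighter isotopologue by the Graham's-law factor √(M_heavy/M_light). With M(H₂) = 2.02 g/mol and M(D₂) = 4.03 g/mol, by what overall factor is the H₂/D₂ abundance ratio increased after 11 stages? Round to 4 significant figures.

The single-stage factor is √(M_heavy/M_light), so 11 stages give [√(4.03/2.02)]^11 = (4.03/2.02)^(11/2).
= 1.99505^(11/2) = 44.64.

44.64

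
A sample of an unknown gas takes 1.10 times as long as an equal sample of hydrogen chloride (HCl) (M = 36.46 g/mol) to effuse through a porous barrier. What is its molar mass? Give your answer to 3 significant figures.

Using Graham's law: t_X/t_HCl = √(M_X/M_HCl).
1.10 = √(M_X/36.46)
M_X = 36.46 × 1.10² = 36.46 × 1.210 = 44.1 g/mol

44.1 g/mol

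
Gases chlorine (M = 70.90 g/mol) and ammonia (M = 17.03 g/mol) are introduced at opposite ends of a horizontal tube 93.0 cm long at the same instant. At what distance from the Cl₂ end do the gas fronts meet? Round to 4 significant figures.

Distances travelled in equal time are proportional to diffusion rates, so d_Cl₂/d_NH₃ = √(M_NH₃/M_Cl₂) = √(17.03/70.90) = 0.4901.
With d_Cl₂ + d_NH₃ = 93.0 cm, d_NH₃ = 93.0/(1 + 0.4901) = 62.41 cm.
d_Cl₂ = 93.0 − 62.41 = 30.59 cm.

30.59 cm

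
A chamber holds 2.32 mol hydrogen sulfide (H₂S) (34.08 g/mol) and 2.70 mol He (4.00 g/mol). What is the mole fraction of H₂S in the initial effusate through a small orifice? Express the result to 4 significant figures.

Effusion rate of each component ∝ n_i/√M_i (partial pressure × 1/√M).
x_H₂S(eff) = (n_H₂S/√M_H₂S) / (n_H₂S/√M_H₂S + n_He/√M_He)
= (2.32/√34.08) / (2.32/√34.08 + 2.70/√4.00) = 0.3974/(0.3974 + 1.350) = 0.2274.

0.2274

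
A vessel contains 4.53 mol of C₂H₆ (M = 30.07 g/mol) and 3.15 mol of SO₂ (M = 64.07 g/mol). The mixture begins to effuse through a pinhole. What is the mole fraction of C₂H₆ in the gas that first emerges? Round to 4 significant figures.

Rate_i ∝ x_i/√M_i (Graham's law weighted by mole fraction), so the effusate composition follows n_i/√M_i.
x_C₂H₆(eff) = (n_C₂H₆/√M_C₂H₆) / (n_C₂H₆/√M_C₂H₆ + n_SO₂/√M_SO₂)
= (4.53/√30.07) / (4.53/√30.07 + 3.15/√64.07) = 0.8261/(0.8261 + 0.3935) = 0.6773.

0.6773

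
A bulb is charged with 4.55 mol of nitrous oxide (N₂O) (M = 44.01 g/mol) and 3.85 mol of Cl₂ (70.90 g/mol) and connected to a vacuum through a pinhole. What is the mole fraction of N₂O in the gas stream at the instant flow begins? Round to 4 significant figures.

Effusion rate of each component ∝ n_i/√M_i (partial pressure × 1/√M).
Mole fraction of N₂O in the effusate = (n_N₂O/√M_N₂O) / (n_N₂O/√M_N₂O + n_Cl₂/√M_Cl₂)
= (4.55/√44.01) / (4.55/√44.01 + 3.85/√70.90) = 0.6859/(0.6859 + 0.4572) = 0.6000.

0.6000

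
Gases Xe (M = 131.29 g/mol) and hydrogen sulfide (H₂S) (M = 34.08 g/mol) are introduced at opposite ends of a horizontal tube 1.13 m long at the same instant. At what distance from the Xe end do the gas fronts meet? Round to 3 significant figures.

0.381 m

Graham's law gives d_Xe/d_H₂S = rate_Xe/rate_H₂S = √(M_H₂S/M_Xe) = √(34.08/131.29) = 0.5095.
With d_Xe + d_H₂S = 1.13 m, d_H₂S = 1.13/(1 + 0.5095) = 0.7486 m.
d_Xe = 1.13 − 0.7486 = 0.381 m.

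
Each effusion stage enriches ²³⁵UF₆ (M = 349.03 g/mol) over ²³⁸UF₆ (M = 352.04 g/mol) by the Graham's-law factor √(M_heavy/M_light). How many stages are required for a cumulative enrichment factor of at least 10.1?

With α = √(352.04/349.03) per stage, ln α = ½ ln(1.00862) = 0.004293.
Need α^N ≥ 10.1 ⇒ N ≥ ln(10.1) / ln α = 2.313 / 0.004293 = 538.62.
Rounding up, N = 539 stages.

539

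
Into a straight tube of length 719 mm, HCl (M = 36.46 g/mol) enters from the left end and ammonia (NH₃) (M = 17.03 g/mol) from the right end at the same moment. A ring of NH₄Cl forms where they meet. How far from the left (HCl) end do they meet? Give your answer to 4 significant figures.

Distances travelled in equal time are proportional to diffusion rates, so d_HCl/d_NH₃ = √(M_NH₃/M_HCl) = √(17.03/36.46) = 0.6834.
With d_HCl + d_NH₃ = 719 mm, d_NH₃ = 719/(1 + 0.6834) = 427.1 mm.
d_HCl = 719 − 427.1 = 291.9 mm.

291.9 mm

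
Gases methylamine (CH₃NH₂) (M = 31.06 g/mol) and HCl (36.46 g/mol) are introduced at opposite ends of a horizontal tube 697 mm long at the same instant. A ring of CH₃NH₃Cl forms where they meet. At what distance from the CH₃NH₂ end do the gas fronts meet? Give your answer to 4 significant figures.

In equal time, each gas travels a distance ∝ its rate ∝ 1/√M, so d_CH₃NH₂/d_HCl = √(M_HCl/M_CH₃NH₂) = √(36.46/31.06) = 1.083.
With d_CH₃NH₂ + d_HCl = 697 mm, d_HCl = 697/(1 + 1.083) = 334.5 mm.
d_CH₃NH₂ = 697 − 334.5 = 362.5 mm.

362.5 mm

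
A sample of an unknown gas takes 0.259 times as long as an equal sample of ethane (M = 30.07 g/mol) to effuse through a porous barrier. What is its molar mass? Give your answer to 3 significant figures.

By Graham's law, t_X/t_C₂H₆ = √(M_X/M_C₂H₆).
0.259 = √(M_X/30.07)
M_X = 30.07 × 0.259² = 30.07 × 0.06708 = 2.02 g/mol

2.02 g/mol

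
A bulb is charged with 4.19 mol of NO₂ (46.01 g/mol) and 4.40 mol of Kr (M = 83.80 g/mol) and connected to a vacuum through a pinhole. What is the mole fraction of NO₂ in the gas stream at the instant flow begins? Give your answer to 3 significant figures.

The effusion rate of species i is ∝ p_i/√M_i ∝ n_i/√M_i.
So x_NO₂ in the escaping gas = (n_NO₂/√M_NO₂) / Σ(n_i/√M_i)
= (4.19/√46.01) / (4.19/√46.01 + 4.40/√83.80) = 0.6177/(0.6177 + 0.4807) = 0.562.

0.562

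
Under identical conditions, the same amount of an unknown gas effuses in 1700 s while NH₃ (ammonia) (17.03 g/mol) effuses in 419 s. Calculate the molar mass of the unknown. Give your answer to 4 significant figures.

280.3 g/mol

Graham's law gives t_X/t_NH₃ = √(M_X/M_NH₃).
1700/419 = 4.057 = √(M_X/17.03)
M_X = 17.03 × 4.057² = 17.03 × 16.46 = 280.3 g/mol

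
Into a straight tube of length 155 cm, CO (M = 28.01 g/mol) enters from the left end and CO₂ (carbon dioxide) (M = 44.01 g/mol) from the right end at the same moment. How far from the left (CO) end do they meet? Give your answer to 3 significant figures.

86.2 cm

Graham's law gives d_CO/d_CO₂ = rate_CO/rate_CO₂ = √(M_CO₂/M_CO) = √(44.01/28.01) = 1.253.
With d_CO + d_CO₂ = 155 cm, d_CO₂ = 155/(1 + 1.253) = 68.78 cm.
d_CO = 155 − 68.78 = 86.2 cm.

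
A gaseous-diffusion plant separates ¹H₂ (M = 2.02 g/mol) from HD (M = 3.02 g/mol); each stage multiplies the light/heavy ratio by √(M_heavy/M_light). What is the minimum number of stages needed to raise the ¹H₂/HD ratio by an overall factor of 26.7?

Single-stage factor α = √(3.02/2.02), so ln α = ½ ln(1.49505) = 0.2011.
Need α^N ≥ 26.7 ⇒ N ≥ ln(26.7) / ln α = 3.285 / 0.2011 = 16.34.
Minimum whole number of stages: N = 17.

17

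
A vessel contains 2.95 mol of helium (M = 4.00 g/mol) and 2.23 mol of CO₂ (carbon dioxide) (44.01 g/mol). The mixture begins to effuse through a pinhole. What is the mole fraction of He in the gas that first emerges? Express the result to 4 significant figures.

0.8144

Each component's effusion rate ∝ (its partial pressure)·(1/√M) ∝ n_i/√M_i.
x_He(eff) = (n_He/√M_He) / (n_He/√M_He + n_CO₂/√M_CO₂)
= (2.95/√4.00) / (2.95/√4.00 + 2.23/√44.01) = 1.475/(1.475 + 0.3361) = 0.8144.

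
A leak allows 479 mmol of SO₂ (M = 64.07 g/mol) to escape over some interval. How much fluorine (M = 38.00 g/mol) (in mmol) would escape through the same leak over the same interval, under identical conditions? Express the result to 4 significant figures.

622.0 mmol

Since effusion rate ∝ 1/√M, rate_F₂/rate_SO₂ = √(M_SO₂/M_F₂) = √(64.07/38.00) = √1.686 = 1.298.
So the amount for F₂ is 479 × 1.298 = 622.0 mmol.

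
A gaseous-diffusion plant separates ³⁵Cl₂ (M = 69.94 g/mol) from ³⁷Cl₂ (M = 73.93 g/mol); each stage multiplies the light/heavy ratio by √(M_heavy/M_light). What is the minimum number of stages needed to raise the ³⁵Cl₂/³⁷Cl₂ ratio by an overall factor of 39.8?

Per stage α = (73.93/69.94)^(1/2) = 1.05705^0.5, giving ln α = 0.02774.
Need α^N ≥ 39.8 ⇒ N ≥ ln(39.8) / ln α = 3.684 / 0.02774 = 132.80.
Rounding up, N = 133 stages.

133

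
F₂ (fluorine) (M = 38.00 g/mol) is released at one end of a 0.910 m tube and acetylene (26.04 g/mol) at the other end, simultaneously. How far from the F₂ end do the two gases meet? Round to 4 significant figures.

Graham's law gives d_F₂/d_C₂H₂ = rate_F₂/rate_C₂H₂ = √(M_C₂H₂/M_F₂) = √(26.04/38.00) = 0.8278.
With d_F₂ + d_C₂H₂ = 0.910 m, d_C₂H₂ = 0.910/(1 + 0.8278) = 0.4979 m.
d_F₂ = 0.910 − 0.4979 = 0.4121 m.

0.4121 m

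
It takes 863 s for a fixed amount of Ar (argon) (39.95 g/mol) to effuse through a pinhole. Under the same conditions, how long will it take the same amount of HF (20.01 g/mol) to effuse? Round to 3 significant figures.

Using Graham's law: t_HF/t_Ar = √(M_HF/M_Ar) = √(20.01/39.95) = √0.5009 = 0.7077.
So the time for HF is 863 × 0.7077 = 611 s.

611 s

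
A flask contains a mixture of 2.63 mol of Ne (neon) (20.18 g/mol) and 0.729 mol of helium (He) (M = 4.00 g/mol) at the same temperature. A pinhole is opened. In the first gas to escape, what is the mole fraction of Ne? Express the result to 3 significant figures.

The effusion rate of species i is ∝ p_i/√M_i ∝ n_i/√M_i.
Mole fraction of Ne in the effusate = (n_Ne/√M_Ne) / (n_Ne/√M_Ne + n_He/√M_He)
= (2.63/√20.18) / (2.63/√20.18 + 0.729/√4.00) = 0.5855/(0.5855 + 0.3645) = 0.616.

0.616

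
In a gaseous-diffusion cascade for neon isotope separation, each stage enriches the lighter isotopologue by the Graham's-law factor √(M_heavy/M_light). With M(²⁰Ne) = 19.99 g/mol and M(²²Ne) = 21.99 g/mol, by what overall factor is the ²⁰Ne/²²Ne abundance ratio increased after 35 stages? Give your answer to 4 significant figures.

5.305

Each stage multiplies the ratio by α = √(21.99/19.99), so after 35 stages the overall factor is α^35 = (21.99/19.99)^(35/2).
= 1.10005^(35/2) = 5.305.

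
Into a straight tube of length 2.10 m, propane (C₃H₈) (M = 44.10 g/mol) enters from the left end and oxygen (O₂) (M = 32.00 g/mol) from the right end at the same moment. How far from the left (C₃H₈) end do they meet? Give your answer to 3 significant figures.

The fronts meet when d_C₃H₈ + d_O₂ = L with d_C₃H₈/d_O₂ = √(M_O₂/M_C₃H₈) (Graham's law). Here √(M_O₂/M_C₃H₈) = √(32.00/44.10) = 0.8518.
With d_C₃H₈ + d_O₂ = 2.10 m, d_O₂ = 2.10/(1 + 0.8518) = 1.134 m.
d_C₃H₈ = 2.10 − 1.134 = 0.966 m.

0.966 m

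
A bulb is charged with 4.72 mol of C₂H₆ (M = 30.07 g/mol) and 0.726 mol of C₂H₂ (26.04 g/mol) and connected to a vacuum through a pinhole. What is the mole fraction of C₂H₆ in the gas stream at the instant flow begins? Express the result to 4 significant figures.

0.8582

Rate_i ∝ x_i/√M_i (Graham's law weighted by mole fraction), so the effusate composition follows n_i/√M_i.
So x_C₂H₆ in the escaping gas = (n_C₂H₆/√M_C₂H₆) / Σ(n_i/√M_i)
= (4.72/√30.07) / (4.72/√30.07 + 0.726/√26.04) = 0.8607/(0.8607 + 0.1423) = 0.8582.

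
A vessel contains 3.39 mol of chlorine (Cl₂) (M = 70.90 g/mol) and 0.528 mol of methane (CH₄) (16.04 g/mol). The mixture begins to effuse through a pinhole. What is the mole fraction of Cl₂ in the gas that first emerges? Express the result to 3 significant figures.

0.753

Effusion rate of each component ∝ n_i/√M_i (partial pressure × 1/√M).
x_Cl₂(eff) = (n_Cl₂/√M_Cl₂) / (n_Cl₂/√M_Cl₂ + n_CH₄/√M_CH₄)
= (3.39/√70.90) / (3.39/√70.90 + 0.528/√16.04) = 0.4026/(0.4026 + 0.1318) = 0.753.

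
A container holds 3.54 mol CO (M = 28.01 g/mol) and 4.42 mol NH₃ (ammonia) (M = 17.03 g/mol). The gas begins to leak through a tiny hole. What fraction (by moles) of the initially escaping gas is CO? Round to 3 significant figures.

0.384

Rate_i ∝ x_i/√M_i (Graham's law weighted by mole fraction), so the effusate composition follows n_i/√M_i.
Mole fraction of CO in the effusate = (n_CO/√M_CO) / (n_CO/√M_CO + n_NH₃/√M_NH₃)
= (3.54/√28.01) / (3.54/√28.01 + 4.42/√17.03) = 0.6689/(0.6689 + 1.071) = 0.384.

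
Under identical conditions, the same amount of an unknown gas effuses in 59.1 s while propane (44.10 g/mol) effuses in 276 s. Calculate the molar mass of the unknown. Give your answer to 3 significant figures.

From Graham's law, t_X/t_C₃H₈ = √(M_X/M_C₃H₈).
59.1/276 = 0.2141 = √(M_X/44.10)
M_X = 44.10 × 0.2141² = 44.10 × 0.04585 = 2.02 g/mol

2.02 g/mol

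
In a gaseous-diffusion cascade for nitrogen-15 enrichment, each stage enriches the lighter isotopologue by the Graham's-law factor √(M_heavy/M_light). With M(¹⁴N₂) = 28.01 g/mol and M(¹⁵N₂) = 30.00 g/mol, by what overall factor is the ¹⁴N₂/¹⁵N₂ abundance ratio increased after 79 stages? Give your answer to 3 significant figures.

15.0

Each stage multiplies the ratio by α = √(30.00/28.01), so after 79 stages the overall factor is α^79 = (30.00/28.01)^(79/2).
= 1.07105^(79/2) = 15.0.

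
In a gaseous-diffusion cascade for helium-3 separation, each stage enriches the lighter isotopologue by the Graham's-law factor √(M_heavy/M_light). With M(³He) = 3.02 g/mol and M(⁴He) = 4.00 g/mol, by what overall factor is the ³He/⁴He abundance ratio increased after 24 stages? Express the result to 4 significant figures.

29.15

Each stage multiplies the ratio by α = √(4.00/3.02), so after 24 stages the overall factor is α^24 = (4.00/3.02)^(24/2).
= 1.32450^12 = 29.15.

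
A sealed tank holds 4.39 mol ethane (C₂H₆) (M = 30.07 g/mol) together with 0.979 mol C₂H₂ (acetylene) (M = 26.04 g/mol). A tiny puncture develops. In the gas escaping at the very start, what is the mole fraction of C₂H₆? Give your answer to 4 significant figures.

0.8067

The effusion rate of species i is ∝ p_i/√M_i ∝ n_i/√M_i.
So x_C₂H₆ in the escaping gas = (n_C₂H₆/√M_C₂H₆) / Σ(n_i/√M_i)
= (4.39/√30.07) / (4.39/√30.07 + 0.979/√26.04) = 0.8006/(0.8006 + 0.1919) = 0.8067.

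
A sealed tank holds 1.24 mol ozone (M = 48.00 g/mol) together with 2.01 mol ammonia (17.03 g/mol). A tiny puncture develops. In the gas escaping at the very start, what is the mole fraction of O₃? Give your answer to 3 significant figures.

Each component's effusion rate ∝ (its partial pressure)·(1/√M) ∝ n_i/√M_i.
Mole fraction of O₃ in the effusate = (n_O₃/√M_O₃) / (n_O₃/√M_O₃ + n_NH₃/√M_NH₃)
= (1.24/√48.00) / (1.24/√48.00 + 2.01/√17.03) = 0.1790/(0.1790 + 0.4871) = 0.269.

0.269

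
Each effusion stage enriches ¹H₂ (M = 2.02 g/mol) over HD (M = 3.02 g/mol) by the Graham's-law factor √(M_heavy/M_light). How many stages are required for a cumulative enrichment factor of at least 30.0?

Per stage α = (3.02/2.02)^(1/2) = 1.49505^0.5, giving ln α = 0.2011.
Need α^N ≥ 30.0 ⇒ N ≥ ln(30.0) / ln α = 3.401 / 0.2011 = 16.91.
Minimum whole number of stages: N = 17.

17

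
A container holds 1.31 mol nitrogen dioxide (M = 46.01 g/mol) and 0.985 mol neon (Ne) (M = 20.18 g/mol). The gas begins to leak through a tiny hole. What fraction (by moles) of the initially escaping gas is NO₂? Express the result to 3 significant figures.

0.468

The effusion rate of species i is ∝ p_i/√M_i ∝ n_i/√M_i.
Mole fraction of NO₂ in the effusate = (n_NO₂/√M_NO₂) / (n_NO₂/√M_NO₂ + n_Ne/√M_Ne)
= (1.31/√46.01) / (1.31/√46.01 + 0.985/√20.18) = 0.1931/(0.1931 + 0.2193) = 0.468.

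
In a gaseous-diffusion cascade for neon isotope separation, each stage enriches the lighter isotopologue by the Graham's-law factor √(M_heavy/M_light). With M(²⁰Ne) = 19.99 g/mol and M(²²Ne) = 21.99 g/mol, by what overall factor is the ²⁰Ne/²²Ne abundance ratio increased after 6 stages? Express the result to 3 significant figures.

After 6 stages the ratio has grown by (√(21.99/19.99))^6 = (21.99/19.99)^(6/2).
= 1.10005^3 = 1.33.

1.33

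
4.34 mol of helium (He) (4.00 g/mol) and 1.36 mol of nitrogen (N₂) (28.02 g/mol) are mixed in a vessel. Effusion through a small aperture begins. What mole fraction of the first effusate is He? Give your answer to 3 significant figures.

Each component's effusion rate ∝ (its partial pressure)·(1/√M) ∝ n_i/√M_i.
So x_He in the escaping gas = (n_He/√M_He) / Σ(n_i/√M_i)
= (4.34/√4.00) / (4.34/√4.00 + 1.36/√28.02) = 2.170/(2.170 + 0.2569) = 0.894.

0.894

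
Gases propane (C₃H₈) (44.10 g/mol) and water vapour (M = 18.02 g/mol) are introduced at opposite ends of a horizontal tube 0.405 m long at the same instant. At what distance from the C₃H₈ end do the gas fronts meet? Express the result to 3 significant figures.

0.158 m

Graham's law gives d_C₃H₈/d_H₂O = rate_C₃H₈/rate_H₂O = √(M_H₂O/M_C₃H₈) = √(18.02/44.10) = 0.6392.
With d_C₃H₈ + d_H₂O = 0.405 m, d_H₂O = 0.405/(1 + 0.6392) = 0.2471 m.
d_C₃H₈ = 0.405 − 0.2471 = 0.158 m.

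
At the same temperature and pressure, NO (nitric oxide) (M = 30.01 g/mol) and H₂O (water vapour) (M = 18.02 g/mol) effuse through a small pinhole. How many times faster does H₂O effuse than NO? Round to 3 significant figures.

By Graham's law, rate_H₂O/rate_NO = √(M_NO/M_H₂O) = √(30.01/18.02) = √1.665 = 1.29.

1.29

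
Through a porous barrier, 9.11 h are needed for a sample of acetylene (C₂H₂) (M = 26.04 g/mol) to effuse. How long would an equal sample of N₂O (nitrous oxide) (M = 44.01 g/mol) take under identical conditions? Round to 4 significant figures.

11.84 h

Graham's law gives t_N₂O/t_C₂H₂ = √(M_N₂O/M_C₂H₂) = √(44.01/26.04) = √1.690 = 1.300.
So the time for N₂O is 9.11 × 1.300 = 11.84 h.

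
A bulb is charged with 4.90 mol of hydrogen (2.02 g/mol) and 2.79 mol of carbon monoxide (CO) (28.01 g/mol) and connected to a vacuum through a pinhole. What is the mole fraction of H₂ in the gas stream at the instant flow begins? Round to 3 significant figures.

0.867

The effusion rate of species i is ∝ p_i/√M_i ∝ n_i/√M_i.
x_H₂(eff) = (n_H₂/√M_H₂) / (n_H₂/√M_H₂ + n_CO/√M_CO)
= (4.90/√2.02) / (4.90/√2.02 + 2.79/√28.01) = 3.448/(3.448 + 0.5272) = 0.867.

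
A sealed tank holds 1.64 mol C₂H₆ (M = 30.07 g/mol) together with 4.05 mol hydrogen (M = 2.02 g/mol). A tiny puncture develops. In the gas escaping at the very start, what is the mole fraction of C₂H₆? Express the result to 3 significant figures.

Each component's effusion rate ∝ (its partial pressure)·(1/√M) ∝ n_i/√M_i.
So x_C₂H₆ in the escaping gas = (n_C₂H₆/√M_C₂H₆) / Σ(n_i/√M_i)
= (1.64/√30.07) / (1.64/√30.07 + 4.05/√2.02) = 0.2991/(0.2991 + 2.850) = 0.0950.

0.0950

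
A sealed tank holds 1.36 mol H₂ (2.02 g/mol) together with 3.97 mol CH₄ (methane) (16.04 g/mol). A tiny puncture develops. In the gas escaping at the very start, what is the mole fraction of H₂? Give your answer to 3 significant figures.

0.491

The effusion rate of species i is ∝ p_i/√M_i ∝ n_i/√M_i.
So x_H₂ in the escaping gas = (n_H₂/√M_H₂) / Σ(n_i/√M_i)
= (1.36/√2.02) / (1.36/√2.02 + 3.97/√16.04) = 0.9569/(0.9569 + 0.9913) = 0.491.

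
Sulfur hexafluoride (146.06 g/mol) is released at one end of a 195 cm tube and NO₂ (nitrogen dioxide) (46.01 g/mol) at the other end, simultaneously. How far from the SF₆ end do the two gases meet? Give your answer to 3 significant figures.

70.1 cm

In equal time, each gas travels a distance ∝ its rate ∝ 1/√M, so d_SF₆/d_NO₂ = √(M_NO₂/M_SF₆) = √(46.01/146.06) = 0.5613.
With d_SF₆ + d_NO₂ = 195 cm, d_NO₂ = 195/(1 + 0.5613) = 124.9 cm.
d_SF₆ = 195 − 124.9 = 70.1 cm.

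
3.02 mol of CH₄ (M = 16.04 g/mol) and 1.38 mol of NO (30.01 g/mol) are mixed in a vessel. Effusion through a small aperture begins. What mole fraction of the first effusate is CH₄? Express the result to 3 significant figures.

Effusion rate of each component ∝ n_i/√M_i (partial pressure × 1/√M).
x_CH₄(eff) = (n_CH₄/√M_CH₄) / (n_CH₄/√M_CH₄ + n_NO/√M_NO)
= (3.02/√16.04) / (3.02/√16.04 + 1.38/√30.01) = 0.7541/(0.7541 + 0.2519) = 0.750.

0.750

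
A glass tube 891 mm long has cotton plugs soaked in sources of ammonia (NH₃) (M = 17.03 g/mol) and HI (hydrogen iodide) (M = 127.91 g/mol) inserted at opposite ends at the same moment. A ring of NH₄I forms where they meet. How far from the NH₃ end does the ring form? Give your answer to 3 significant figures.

Distances travelled in equal time are proportional to diffusion rates, so d_NH₃/d_HI = √(M_HI/M_NH₃) = √(127.91/17.03) = 2.741.
With d_NH₃ + d_HI = 891 mm, d_HI = 891/(1 + 2.741) = 238.2 mm.
d_NH₃ = 891 − 238.2 = 653 mm.

653 mm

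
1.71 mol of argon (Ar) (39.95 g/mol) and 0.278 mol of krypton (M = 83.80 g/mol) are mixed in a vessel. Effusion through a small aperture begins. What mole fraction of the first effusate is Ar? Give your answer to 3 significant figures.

Each component's effusion rate ∝ (its partial pressure)·(1/√M) ∝ n_i/√M_i.
x_Ar(eff) = (n_Ar/√M_Ar) / (n_Ar/√M_Ar + n_Kr/√M_Kr)
= (1.71/√39.95) / (1.71/√39.95 + 0.278/√83.80) = 0.2705/(0.2705 + 0.03037) = 0.899.

0.899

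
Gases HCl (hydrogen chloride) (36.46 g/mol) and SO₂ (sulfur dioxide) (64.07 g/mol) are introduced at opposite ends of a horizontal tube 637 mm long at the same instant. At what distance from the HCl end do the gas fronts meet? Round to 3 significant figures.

363 mm

In equal time, each gas travels a distance ∝ its rate ∝ 1/√M, so d_HCl/d_SO₂ = √(M_SO₂/M_HCl) = √(64.07/36.46) = 1.326.
With d_HCl + d_SO₂ = 637 mm, d_SO₂ = 637/(1 + 1.326) = 273.9 mm.
d_HCl = 637 − 273.9 = 363 mm.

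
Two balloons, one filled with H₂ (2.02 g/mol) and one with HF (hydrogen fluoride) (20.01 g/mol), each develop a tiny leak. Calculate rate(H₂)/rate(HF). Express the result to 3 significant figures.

3.15

Graham's law gives rate_H₂/rate_HF = √(M_HF/M_H₂) = √(20.01/2.02) = √9.906 = 3.15.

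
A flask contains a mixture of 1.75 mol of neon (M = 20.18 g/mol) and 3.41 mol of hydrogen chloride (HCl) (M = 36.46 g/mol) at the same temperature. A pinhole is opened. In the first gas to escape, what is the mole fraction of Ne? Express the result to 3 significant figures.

0.408

The effusion rate of species i is ∝ p_i/√M_i ∝ n_i/√M_i.
x_Ne(eff) = (n_Ne/√M_Ne) / (n_Ne/√M_Ne + n_HCl/√M_HCl)
= (1.75/√20.18) / (1.75/√20.18 + 3.41/√36.46) = 0.3896/(0.3896 + 0.5647) = 0.408.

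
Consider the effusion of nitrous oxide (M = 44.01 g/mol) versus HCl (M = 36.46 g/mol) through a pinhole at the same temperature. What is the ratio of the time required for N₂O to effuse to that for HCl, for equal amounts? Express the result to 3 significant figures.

1.10

By Graham's law, t_N₂O/t_HCl = √(M_N₂O/M_HCl) = √(44.01/36.46) = √1.207 = 1.10.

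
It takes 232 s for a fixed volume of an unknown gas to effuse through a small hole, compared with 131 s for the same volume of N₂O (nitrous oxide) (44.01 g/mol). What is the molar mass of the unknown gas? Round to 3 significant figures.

138 g/mol

Graham's law gives t_X/t_N₂O = √(M_X/M_N₂O).
232/131 = 1.771 = √(M_X/44.01)
M_X = 44.01 × 1.771² = 44.01 × 3.136 = 138 g/mol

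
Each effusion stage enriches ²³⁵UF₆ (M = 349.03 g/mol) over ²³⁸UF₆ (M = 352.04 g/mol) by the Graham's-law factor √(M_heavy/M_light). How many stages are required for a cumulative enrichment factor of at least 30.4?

Per stage α = (352.04/349.03)^(1/2) = 1.00862^0.5, giving ln α = 0.004293.
Need α^N ≥ 30.4 ⇒ N ≥ ln(30.4) / ln α = 3.414 / 0.004293 = 795.27.
Minimum whole number of stages: N = 796.

796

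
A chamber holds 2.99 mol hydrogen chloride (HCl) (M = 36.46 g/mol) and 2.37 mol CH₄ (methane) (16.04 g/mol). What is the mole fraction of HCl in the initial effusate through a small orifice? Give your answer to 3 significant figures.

0.456

Each component's effusion rate ∝ (its partial pressure)·(1/√M) ∝ n_i/√M_i.
x_HCl(eff) = (n_HCl/√M_HCl) / (n_HCl/√M_HCl + n_CH₄/√M_CH₄)
= (2.99/√36.46) / (2.99/√36.46 + 2.37/√16.04) = 0.4952/(0.4952 + 0.5918) = 0.456.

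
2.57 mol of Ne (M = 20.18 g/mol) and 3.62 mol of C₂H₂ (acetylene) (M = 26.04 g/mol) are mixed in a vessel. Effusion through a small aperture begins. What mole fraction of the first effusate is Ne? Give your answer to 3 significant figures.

Each component's effusion rate ∝ (its partial pressure)·(1/√M) ∝ n_i/√M_i.
Mole fraction of Ne in the effusate = (n_Ne/√M_Ne) / (n_Ne/√M_Ne + n_C₂H₂/√M_C₂H₂)
= (2.57/√20.18) / (2.57/√20.18 + 3.62/√26.04) = 0.5721/(0.5721 + 0.7094) = 0.446.

0.446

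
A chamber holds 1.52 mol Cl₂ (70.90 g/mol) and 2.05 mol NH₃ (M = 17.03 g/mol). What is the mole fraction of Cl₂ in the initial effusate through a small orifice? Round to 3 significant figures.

Effusion rate of each component ∝ n_i/√M_i (partial pressure × 1/√M).
x_Cl₂(eff) = (n_Cl₂/√M_Cl₂) / (n_Cl₂/√M_Cl₂ + n_NH₃/√M_NH₃)
= (1.52/√70.90) / (1.52/√70.90 + 2.05/√17.03) = 0.1805/(0.1805 + 0.4968) = 0.267.

0.267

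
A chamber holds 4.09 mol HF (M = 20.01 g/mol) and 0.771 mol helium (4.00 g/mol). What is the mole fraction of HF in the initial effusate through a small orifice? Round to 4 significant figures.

0.7034

Rate_i ∝ x_i/√M_i (Graham's law weighted by mole fraction), so the effusate composition follows n_i/√M_i.
So x_HF in the escaping gas = (n_HF/√M_HF) / Σ(n_i/√M_i)
= (4.09/√20.01) / (4.09/√20.01 + 0.771/√4.00) = 0.9143/(0.9143 + 0.3855) = 0.7034.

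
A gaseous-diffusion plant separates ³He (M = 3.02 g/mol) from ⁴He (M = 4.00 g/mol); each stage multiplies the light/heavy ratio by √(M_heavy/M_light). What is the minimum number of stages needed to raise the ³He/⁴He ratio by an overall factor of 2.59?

7

With α = √(4.00/3.02) per stage, ln α = ½ ln(1.32450) = 0.1405.
Need α^N ≥ 2.59 ⇒ N ≥ ln(2.59) / ln α = 0.9517 / 0.1405 = 6.77.
Minimum whole number of stages: N = 7.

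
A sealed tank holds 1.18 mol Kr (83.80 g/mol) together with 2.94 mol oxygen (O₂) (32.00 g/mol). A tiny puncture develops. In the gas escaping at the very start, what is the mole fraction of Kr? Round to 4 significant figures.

Rate_i ∝ x_i/√M_i (Graham's law weighted by mole fraction), so the effusate composition follows n_i/√M_i.
So x_Kr in the escaping gas = (n_Kr/√M_Kr) / Σ(n_i/√M_i)
= (1.18/√83.80) / (1.18/√83.80 + 2.94/√32.00) = 0.1289/(0.1289 + 0.5197) = 0.1987.

0.1987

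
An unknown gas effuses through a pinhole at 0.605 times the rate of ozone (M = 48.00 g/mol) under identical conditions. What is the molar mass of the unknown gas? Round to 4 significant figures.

131.1 g/mol

Graham's law gives rate_X/rate_O₃ = √(M_O₃/M_X).
0.605 = √(48.00/M_X)
M_X = 48.00 / 0.605² = 48.00 / 0.3660 = 131.1 g/mol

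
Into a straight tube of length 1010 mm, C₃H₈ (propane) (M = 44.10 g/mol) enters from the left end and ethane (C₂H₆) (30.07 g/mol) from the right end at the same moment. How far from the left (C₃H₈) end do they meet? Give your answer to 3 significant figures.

In equal time, each gas travels a distance ∝ its rate ∝ 1/√M, so d_C₃H₈/d_C₂H₆ = √(M_C₂H₆/M_C₃H₈) = √(30.07/44.10) = 0.8257.
With d_C₃H₈ + d_C₂H₆ = 1010 mm, d_C₂H₆ = 1010/(1 + 0.8257) = 553.2 mm.
d_C₃H₈ = 1010 − 553.2 = 457 mm.

457 mm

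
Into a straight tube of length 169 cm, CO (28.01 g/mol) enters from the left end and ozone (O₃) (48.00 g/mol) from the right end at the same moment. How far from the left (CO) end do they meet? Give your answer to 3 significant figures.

The fronts meet when d_CO + d_O₃ = L with d_CO/d_O₃ = √(M_O₃/M_CO) (Graham's law). Here √(M_O₃/M_CO) = √(48.00/28.01) = 1.309.
With d_CO + d_O₃ = 169 cm, d_O₃ = 169/(1 + 1.309) = 73.19 cm.
d_CO = 169 − 73.19 = 95.8 cm.

95.8 cm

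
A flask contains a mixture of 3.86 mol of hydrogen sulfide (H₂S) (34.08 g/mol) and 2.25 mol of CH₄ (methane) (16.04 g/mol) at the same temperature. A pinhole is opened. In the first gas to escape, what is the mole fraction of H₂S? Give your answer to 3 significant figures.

Effusion rate of each component ∝ n_i/√M_i (partial pressure × 1/√M).
Mole fraction of H₂S in the effusate = (n_H₂S/√M_H₂S) / (n_H₂S/√M_H₂S + n_CH₄/√M_CH₄)
= (3.86/√34.08) / (3.86/√34.08 + 2.25/√16.04) = 0.6612/(0.6612 + 0.5618) = 0.541.

0.541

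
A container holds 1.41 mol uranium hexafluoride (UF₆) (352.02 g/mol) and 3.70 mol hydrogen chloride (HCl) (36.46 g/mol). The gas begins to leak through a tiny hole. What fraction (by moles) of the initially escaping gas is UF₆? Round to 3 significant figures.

The effusion rate of species i is ∝ p_i/√M_i ∝ n_i/√M_i.
So x_UF₆ in the escaping gas = (n_UF₆/√M_UF₆) / Σ(n_i/√M_i)
= (1.41/√352.02) / (1.41/√352.02 + 3.70/√36.46) = 0.07515/(0.07515 + 0.6128) = 0.109.

0.109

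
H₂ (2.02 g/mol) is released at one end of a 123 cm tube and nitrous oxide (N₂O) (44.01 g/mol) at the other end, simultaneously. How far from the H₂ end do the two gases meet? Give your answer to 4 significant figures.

Distances travelled in equal time are proportional to diffusion rates, so d_H₂/d_N₂O = √(M_N₂O/M_H₂) = √(44.01/2.02) = 4.668.
With d_H₂ + d_N₂O = 123 cm, d_N₂O = 123/(1 + 4.668) = 21.70 cm.
d_H₂ = 123 − 21.70 = 101.3 cm.

101.3 cm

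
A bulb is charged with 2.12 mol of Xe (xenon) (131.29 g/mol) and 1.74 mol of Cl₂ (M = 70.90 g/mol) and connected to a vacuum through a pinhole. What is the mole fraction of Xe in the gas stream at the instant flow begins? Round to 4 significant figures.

0.4724

Rate_i ∝ x_i/√M_i (Graham's law weighted by mole fraction), so the effusate composition follows n_i/√M_i.
x_Xe(eff) = (n_Xe/√M_Xe) / (n_Xe/√M_Xe + n_Cl₂/√M_Cl₂)
= (2.12/√131.29) / (2.12/√131.29 + 1.74/√70.90) = 0.1850/(0.1850 + 0.2066) = 0.4724.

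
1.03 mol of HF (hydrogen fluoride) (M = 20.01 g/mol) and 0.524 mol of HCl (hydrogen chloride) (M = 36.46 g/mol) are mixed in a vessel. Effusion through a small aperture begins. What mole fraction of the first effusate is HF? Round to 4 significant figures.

Each component's effusion rate ∝ (its partial pressure)·(1/√M) ∝ n_i/√M_i.
Mole fraction of HF in the effusate = (n_HF/√M_HF) / (n_HF/√M_HF + n_HCl/√M_HCl)
= (1.03/√20.01) / (1.03/√20.01 + 0.524/√36.46) = 0.2303/(0.2303 + 0.08678) = 0.7263.

0.7263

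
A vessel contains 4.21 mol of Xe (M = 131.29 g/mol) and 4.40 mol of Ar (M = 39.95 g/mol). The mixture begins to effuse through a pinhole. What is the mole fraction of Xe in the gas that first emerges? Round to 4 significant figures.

0.3455

Rate_i ∝ x_i/√M_i (Graham's law weighted by mole fraction), so the effusate composition follows n_i/√M_i.
So x_Xe in the escaping gas = (n_Xe/√M_Xe) / Σ(n_i/√M_i)
= (4.21/√131.29) / (4.21/√131.29 + 4.40/√39.95) = 0.3674/(0.3674 + 0.6961) = 0.3455.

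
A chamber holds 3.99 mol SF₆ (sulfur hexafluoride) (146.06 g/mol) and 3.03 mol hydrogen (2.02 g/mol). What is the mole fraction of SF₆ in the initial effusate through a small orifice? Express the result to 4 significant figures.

The effusion rate of species i is ∝ p_i/√M_i ∝ n_i/√M_i.
Mole fraction of SF₆ in the effusate = (n_SF₆/√M_SF₆) / (n_SF₆/√M_SF₆ + n_H₂/√M_H₂)
= (3.99/√146.06) / (3.99/√146.06 + 3.03/√2.02) = 0.3301/(0.3301 + 2.132) = 0.1341.

0.1341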